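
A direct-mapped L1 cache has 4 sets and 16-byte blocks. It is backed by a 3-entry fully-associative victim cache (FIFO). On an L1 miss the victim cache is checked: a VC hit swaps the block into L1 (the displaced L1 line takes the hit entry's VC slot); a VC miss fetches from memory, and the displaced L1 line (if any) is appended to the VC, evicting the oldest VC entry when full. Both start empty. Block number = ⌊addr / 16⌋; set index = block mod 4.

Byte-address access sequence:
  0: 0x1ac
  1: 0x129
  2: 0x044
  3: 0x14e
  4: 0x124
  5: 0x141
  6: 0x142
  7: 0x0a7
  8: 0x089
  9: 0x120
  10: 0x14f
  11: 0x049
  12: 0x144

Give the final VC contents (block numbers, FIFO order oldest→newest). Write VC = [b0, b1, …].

#0 0x1ac→b26/s2 MISS; vc=[]
#1 0x129→b18/s2 MISS; vc=[26]
#2 0x44→b4/s0 MISS; vc=[26]
#3 0x14e→b20/s0 MISS; vc=[26,4]
#4 0x124→b18/s2 L1-HIT; vc=[26,4]
#5 0x141→b20/s0 L1-HIT; vc=[26,4]
#6 0x142→b20/s0 L1-HIT; vc=[26,4]
#7 0xa7→b10/s2 MISS; vc=[26,4,18]
#8 0x89→b8/s0 MISS; vc=[4,18,20]
#9 0x120→b18/s2 VC-HIT; vc=[4,10,20]
#10 0x14f→b20/s0 VC-HIT; vc=[4,10,8]
#11 0x49→b4/s0 VC-HIT; vc=[20,10,8]
#12 0x144→b20/s0 VC-HIT; vc=[4,10,8]

VC = [4, 10, 8]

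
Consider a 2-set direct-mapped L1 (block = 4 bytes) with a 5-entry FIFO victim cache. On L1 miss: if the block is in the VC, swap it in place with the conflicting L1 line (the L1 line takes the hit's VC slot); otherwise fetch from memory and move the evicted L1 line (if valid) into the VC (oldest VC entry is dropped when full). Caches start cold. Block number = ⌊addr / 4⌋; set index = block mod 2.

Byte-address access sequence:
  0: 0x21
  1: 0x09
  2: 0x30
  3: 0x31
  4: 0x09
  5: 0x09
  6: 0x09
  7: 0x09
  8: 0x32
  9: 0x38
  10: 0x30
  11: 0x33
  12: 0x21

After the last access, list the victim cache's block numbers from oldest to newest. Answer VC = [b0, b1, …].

  [0] addr=0x21 blk=8 s=0: MISS | VC []
  [1] addr=0x9 blk=2 s=0: MISS | VC [8]
  [2] addr=0x30 blk=12 s=0: MISS | VC [8, 2]
  [3] addr=0x31 blk=12 s=0: L1-HIT | VC [8, 2]
  [4] addr=0x9 blk=2 s=0: VC-HIT | VC [8, 12]
  [5] addr=0x9 blk=2 s=0: L1-HIT | VC [8, 12]
  [6] addr=0x9 blk=2 s=0: L1-HIT | VC [8, 12]
  [7] addr=0x9 blk=2 s=0: L1-HIT | VC [8, 12]
  [8] addr=0x32 blk=12 s=0: VC-HIT | VC [8, 2]
  [9] addr=0x38 blk=14 s=0: MISS | VC [8, 2, 12]
  [10] addr=0x30 blk=12 s=0: VC-HIT | VC [8, 2, 14]
  [11] addr=0x33 blk=12 s=0: L1-HIT | VC [8, 2, 14]
  [12] addr=0x21 blk=8 s=0: VC-HIT | VC [12, 2, 14]

VC = [12, 2, 14]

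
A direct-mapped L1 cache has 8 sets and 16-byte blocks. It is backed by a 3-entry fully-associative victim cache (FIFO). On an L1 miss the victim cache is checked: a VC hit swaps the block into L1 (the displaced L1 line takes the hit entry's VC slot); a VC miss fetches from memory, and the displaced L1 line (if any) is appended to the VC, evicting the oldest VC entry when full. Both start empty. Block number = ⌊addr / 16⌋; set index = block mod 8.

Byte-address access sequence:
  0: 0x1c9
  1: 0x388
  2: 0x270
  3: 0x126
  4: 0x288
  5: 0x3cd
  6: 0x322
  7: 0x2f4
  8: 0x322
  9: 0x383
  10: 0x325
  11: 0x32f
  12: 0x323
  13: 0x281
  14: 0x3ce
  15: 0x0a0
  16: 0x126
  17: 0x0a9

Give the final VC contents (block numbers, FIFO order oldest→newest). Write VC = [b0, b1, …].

0: 0x1c9 (blk 28, set 4) → MISS  vc=[]
1: 0x388 (blk 56, set 0) → MISS  vc=[]
2: 0x270 (blk 39, set 7) → MISS  vc=[]
3: 0x126 (blk 18, set 2) → MISS  vc=[]
4: 0x288 (blk 40, set 0) → MISS  vc=[56]
5: 0x3cd (blk 60, set 4) → MISS  vc=[56, 28]
6: 0x322 (blk 50, set 2) → MISS  vc=[56, 28, 18]
7: 0x2f4 (blk 47, set 7) → MISS  vc=[28, 18, 39]
8: 0x322 (blk 50, set 2) → L1-HIT  vc=[28, 18, 39]
9: 0x383 (blk 56, set 0) → MISS  vc=[18, 39, 40]
10: 0x325 (blk 50, set 2) → L1-HIT  vc=[18, 39, 40]
11: 0x32f (blk 50, set 2) → L1-HIT  vc=[18, 39, 40]
12: 0x323 (blk 50, set 2) → L1-HIT  vc=[18, 39, 40]
13: 0x281 (blk 40, set 0) → VC-HIT  vc=[18, 39, 56]
14: 0x3ce (blk 60, set 4) → L1-HIT  vc=[18, 39, 56]
15: 0xa0 (blk 10, set 2) → MISS  vc=[39, 56, 50]
16: 0x126 (blk 18, set 2) → MISS  vc=[56, 50, 10]
17: 0xa9 (blk 10, set 2) → VC-HIT  vc=[56, 50, 18]

VC = [56, 50, 18]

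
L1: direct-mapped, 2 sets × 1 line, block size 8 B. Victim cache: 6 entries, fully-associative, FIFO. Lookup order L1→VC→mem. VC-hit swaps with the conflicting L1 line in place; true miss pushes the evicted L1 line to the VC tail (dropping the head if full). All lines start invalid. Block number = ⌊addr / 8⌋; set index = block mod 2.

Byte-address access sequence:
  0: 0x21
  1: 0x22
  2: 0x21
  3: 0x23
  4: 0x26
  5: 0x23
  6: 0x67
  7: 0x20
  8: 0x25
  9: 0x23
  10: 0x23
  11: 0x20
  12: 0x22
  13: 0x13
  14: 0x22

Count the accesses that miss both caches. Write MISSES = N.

  [0] addr=0x21 blk=4 s=0: MISS | VC []
  [1] addr=0x22 blk=4 s=0: L1-HIT | VC []
  [2] addr=0x21 blk=4 s=0: L1-HIT | VC []
  [3] addr=0x23 blk=4 s=0: L1-HIT | VC []
  [4] addr=0x26 blk=4 s=0: L1-HIT | VC []
  [5] addr=0x23 blk=4 s=0: L1-HIT | VC []
  [6] addr=0x67 blk=12 s=0: MISS | VC [4]
  [7] addr=0x20 blk=4 s=0: VC-HIT | VC [12]
  [8] addr=0x25 blk=4 s=0: L1-HIT | VC [12]
  [9] addr=0x23 blk=4 s=0: L1-HIT | VC [12]
  [10] addr=0x23 blk=4 s=0: L1-HIT | VC [12]
  [11] addr=0x20 blk=4 s=0: L1-HIT | VC [12]
  [12] addr=0x22 blk=4 s=0: L1-HIT | VC [12]
  [13] addr=0x13 blk=2 s=0: MISS | VC [12, 4]
  [14] addr=0x22 blk=4 s=0: VC-HIT | VC [12, 2]

MISSES = 3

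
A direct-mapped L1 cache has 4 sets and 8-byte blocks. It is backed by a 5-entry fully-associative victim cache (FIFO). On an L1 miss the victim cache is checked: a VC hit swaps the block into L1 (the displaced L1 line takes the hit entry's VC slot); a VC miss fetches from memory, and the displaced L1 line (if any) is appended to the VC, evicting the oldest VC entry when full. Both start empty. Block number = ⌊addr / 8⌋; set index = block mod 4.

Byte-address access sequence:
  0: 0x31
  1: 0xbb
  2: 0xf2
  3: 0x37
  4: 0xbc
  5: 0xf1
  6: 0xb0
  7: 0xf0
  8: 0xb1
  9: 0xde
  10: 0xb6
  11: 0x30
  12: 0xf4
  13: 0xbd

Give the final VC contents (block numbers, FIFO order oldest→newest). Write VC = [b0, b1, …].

VC = [22, 6, 27]

  [0] addr=0x31 blk=6 s=2: MISS | VC []
  [1] addr=0xbb blk=23 s=3: MISS | VC []
  [2] addr=0xf2 blk=30 s=2: MISS | VC [6]
  [3] addr=0x37 blk=6 s=2: VC-HIT | VC [30]
  [4] addr=0xbc blk=23 s=3: L1-HIT | VC [30]
  [5] addr=0xf1 blk=30 s=2: VC-HIT | VC [6]
  [6] addr=0xb0 blk=22 s=2: MISS | VC [6, 30]
  [7] addr=0xf0 blk=30 s=2: VC-HIT | VC [6, 22]
  [8] addr=0xb1 blk=22 s=2: VC-HIT | VC [6, 30]
  [9] addr=0xde blk=27 s=3: MISS | VC [6, 30, 23]
  [10] addr=0xb6 blk=22 s=2: L1-HIT | VC [6, 30, 23]
  [11] addr=0x30 blk=6 s=2: VC-HIT | VC [22, 30, 23]
  [12] addr=0xf4 blk=30 s=2: VC-HIT | VC [22, 6, 23]
  [13] addr=0xbd blk=23 s=3: VC-HIT | VC [22, 6, 27]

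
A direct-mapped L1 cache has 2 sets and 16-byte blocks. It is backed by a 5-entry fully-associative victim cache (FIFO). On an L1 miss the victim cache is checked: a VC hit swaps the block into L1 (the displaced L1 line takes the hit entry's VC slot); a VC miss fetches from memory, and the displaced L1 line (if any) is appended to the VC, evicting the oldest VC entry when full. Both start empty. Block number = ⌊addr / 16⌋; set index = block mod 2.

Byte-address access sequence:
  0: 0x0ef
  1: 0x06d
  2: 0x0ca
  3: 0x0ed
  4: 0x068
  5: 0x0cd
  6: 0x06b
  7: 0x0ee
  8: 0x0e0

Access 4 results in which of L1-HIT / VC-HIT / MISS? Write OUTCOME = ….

  [0] addr=0xef blk=14 s=0: MISS | VC []
  [1] addr=0x6d blk=6 s=0: MISS | VC [14]
  [2] addr=0xca blk=12 s=0: MISS | VC [14, 6]
  [3] addr=0xed blk=14 s=0: VC-HIT | VC [12, 6]
  [4] addr=0x68 blk=6 s=0: VC-HIT | VC [12, 14]
  [5] addr=0xcd blk=12 s=0: VC-HIT | VC [6, 14]
  [6] addr=0x6b blk=6 s=0: VC-HIT | VC [12, 14]
  [7] addr=0xee blk=14 s=0: VC-HIT | VC [12, 6]
  [8] addr=0xe0 blk=14 s=0: L1-HIT | VC [12, 6]

OUTCOME = VC-HIT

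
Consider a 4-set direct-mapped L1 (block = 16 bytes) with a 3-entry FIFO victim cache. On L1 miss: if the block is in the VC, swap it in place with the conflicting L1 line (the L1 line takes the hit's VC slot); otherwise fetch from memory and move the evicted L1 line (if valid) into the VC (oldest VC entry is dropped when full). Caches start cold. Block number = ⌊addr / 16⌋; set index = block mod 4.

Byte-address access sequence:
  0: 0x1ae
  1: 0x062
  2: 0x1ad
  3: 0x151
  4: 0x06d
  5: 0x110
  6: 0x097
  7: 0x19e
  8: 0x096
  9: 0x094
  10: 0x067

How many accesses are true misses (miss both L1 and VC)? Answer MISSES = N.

MISSES = 6

#0 0x1ae→b26/s2 MISS; vc=[]
#1 0x62→b6/s2 MISS; vc=[26]
#2 0x1ad→b26/s2 VC-HIT; vc=[6]
#3 0x151→b21/s1 MISS; vc=[6]
#4 0x6d→b6/s2 VC-HIT; vc=[26]
#5 0x110→b17/s1 MISS; vc=[26,21]
#6 0x97→b9/s1 MISS; vc=[26,21,17]
#7 0x19e→b25/s1 MISS; vc=[21,17,9]
#8 0x96→b9/s1 VC-HIT; vc=[21,17,25]
#9 0x94→b9/s1 L1-HIT; vc=[21,17,25]
#10 0x67→b6/s2 L1-HIT; vc=[21,17,25]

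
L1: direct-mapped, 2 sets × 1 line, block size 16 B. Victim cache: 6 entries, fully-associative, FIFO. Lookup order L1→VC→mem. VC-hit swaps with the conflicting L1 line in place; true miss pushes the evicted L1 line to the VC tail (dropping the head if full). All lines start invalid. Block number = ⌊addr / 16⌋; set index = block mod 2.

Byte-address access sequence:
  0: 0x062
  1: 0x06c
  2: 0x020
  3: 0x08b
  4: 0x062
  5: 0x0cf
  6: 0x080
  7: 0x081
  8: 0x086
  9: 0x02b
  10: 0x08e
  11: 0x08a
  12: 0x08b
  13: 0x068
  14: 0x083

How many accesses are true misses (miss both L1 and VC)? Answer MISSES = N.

MISSES = 4

0: 0x62 (blk 6, set 0) → MISS  vc=[]
1: 0x6c (blk 6, set 0) → L1-HIT  vc=[]
2: 0x20 (blk 2, set 0) → MISS  vc=[6]
3: 0x8b (blk 8, set 0) → MISS  vc=[6, 2]
4: 0x62 (blk 6, set 0) → VC-HIT  vc=[8, 2]
5: 0xcf (blk 12, set 0) → MISS  vc=[8, 2, 6]
6: 0x80 (blk 8, set 0) → VC-HIT  vc=[12, 2, 6]
7: 0x81 (blk 8, set 0) → L1-HIT  vc=[12, 2, 6]
8: 0x86 (blk 8, set 0) → L1-HIT  vc=[12, 2, 6]
9: 0x2b (blk 2, set 0) → VC-HIT  vc=[12, 8, 6]
10: 0x8e (blk 8, set 0) → VC-HIT  vc=[12, 2, 6]
11: 0x8a (blk 8, set 0) → L1-HIT  vc=[12, 2, 6]
12: 0x8b (blk 8, set 0) → L1-HIT  vc=[12, 2, 6]
13: 0x68 (blk 6, set 0) → VC-HIT  vc=[12, 2, 8]
14: 0x83 (blk 8, set 0) → VC-HIT  vc=[12, 2, 6]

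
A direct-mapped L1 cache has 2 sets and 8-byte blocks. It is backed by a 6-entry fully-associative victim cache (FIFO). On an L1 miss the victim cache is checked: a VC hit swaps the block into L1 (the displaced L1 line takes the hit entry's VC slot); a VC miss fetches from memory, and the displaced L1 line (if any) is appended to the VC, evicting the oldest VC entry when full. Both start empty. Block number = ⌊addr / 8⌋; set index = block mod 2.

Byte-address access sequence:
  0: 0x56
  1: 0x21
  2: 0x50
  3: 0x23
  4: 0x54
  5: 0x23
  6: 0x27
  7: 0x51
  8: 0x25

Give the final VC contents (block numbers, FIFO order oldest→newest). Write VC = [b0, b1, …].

VC = [10]

#0 0x56→b10/s0 MISS; vc=[]
#1 0x21→b4/s0 MISS; vc=[10]
#2 0x50→b10/s0 VC-HIT; vc=[4]
#3 0x23→b4/s0 VC-HIT; vc=[10]
#4 0x54→b10/s0 VC-HIT; vc=[4]
#5 0x23→b4/s0 VC-HIT; vc=[10]
#6 0x27→b4/s0 L1-HIT; vc=[10]
#7 0x51→b10/s0 VC-HIT; vc=[4]
#8 0x25→b4/s0 VC-HIT; vc=[10]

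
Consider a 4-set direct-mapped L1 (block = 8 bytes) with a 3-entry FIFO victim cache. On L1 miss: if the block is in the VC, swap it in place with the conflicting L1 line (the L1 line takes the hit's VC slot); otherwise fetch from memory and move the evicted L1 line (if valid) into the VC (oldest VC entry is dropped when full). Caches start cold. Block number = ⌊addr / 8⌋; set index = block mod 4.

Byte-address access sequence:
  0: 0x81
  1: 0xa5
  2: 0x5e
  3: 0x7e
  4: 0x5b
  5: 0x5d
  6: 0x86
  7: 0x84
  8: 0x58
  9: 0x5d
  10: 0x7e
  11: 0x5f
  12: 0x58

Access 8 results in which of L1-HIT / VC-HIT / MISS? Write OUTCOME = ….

OUTCOME = L1-HIT

#0 0x81→b16/s0 MISS; vc=[]
#1 0xa5→b20/s0 MISS; vc=[16]
#2 0x5e→b11/s3 MISS; vc=[16]
#3 0x7e→b15/s3 MISS; vc=[16,11]
#4 0x5b→b11/s3 VC-HIT; vc=[16,15]
#5 0x5d→b11/s3 L1-HIT; vc=[16,15]
#6 0x86→b16/s0 VC-HIT; vc=[20,15]
#7 0x84→b16/s0 L1-HIT; vc=[20,15]
#8 0x58→b11/s3 L1-HIT; vc=[20,15]
#9 0x5d→b11/s3 L1-HIT; vc=[20,15]
#10 0x7e→b15/s3 VC-HIT; vc=[20,11]
#11 0x5f→b11/s3 VC-HIT; vc=[20,15]
#12 0x58→b11/s3 L1-HIT; vc=[20,15]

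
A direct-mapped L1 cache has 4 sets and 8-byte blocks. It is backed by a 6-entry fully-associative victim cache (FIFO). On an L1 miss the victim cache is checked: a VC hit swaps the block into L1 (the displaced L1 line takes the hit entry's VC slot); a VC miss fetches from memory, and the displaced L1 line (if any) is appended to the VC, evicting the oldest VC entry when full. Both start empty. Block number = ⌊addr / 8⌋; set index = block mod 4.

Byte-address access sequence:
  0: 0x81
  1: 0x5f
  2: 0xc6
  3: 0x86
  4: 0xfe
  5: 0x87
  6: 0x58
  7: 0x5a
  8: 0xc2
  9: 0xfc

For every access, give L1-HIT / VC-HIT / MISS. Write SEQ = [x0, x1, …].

#0 0x81→b16/s0 MISS; vc=[]
#1 0x5f→b11/s3 MISS; vc=[]
#2 0xc6→b24/s0 MISS; vc=[16]
#3 0x86→b16/s0 VC-HIT; vc=[24]
#4 0xfe→b31/s3 MISS; vc=[24,11]
#5 0x87→b16/s0 L1-HIT; vc=[24,11]
#6 0x58→b11/s3 VC-HIT; vc=[24,31]
#7 0x5a→b11/s3 L1-HIT; vc=[24,31]
#8 0xc2→b24/s0 VC-HIT; vc=[16,31]
#9 0xfc→b31/s3 VC-HIT; vc=[16,11]

SEQ = [MISS, MISS, MISS, VC-HIT, MISS, L1-HIT, VC-HIT, L1-HIT, VC-HIT, VC-HIT]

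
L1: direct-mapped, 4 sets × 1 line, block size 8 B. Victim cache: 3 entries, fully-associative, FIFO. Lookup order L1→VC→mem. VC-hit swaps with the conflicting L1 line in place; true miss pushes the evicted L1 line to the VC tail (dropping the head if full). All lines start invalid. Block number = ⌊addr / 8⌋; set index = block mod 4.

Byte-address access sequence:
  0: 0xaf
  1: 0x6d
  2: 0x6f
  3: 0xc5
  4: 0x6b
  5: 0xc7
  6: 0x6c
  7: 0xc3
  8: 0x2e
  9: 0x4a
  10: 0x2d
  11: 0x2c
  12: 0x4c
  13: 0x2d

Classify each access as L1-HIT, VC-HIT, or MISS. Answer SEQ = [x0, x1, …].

0: 0xaf (blk 21, set 1) → MISS  vc=[]
1: 0x6d (blk 13, set 1) → MISS  vc=[21]
2: 0x6f (blk 13, set 1) → L1-HIT  vc=[21]
3: 0xc5 (blk 24, set 0) → MISS  vc=[21]
4: 0x6b (blk 13, set 1) → L1-HIT  vc=[21]
5: 0xc7 (blk 24, set 0) → L1-HIT  vc=[21]
6: 0x6c (blk 13, set 1) → L1-HIT  vc=[21]
7: 0xc3 (blk 24, set 0) → L1-HIT  vc=[21]
8: 0x2e (blk 5, set 1) → MISS  vc=[21, 13]
9: 0x4a (blk 9, set 1) → MISS  vc=[21, 13, 5]
10: 0x2d (blk 5, set 1) → VC-HIT  vc=[21, 13, 9]
11: 0x2c (blk 5, set 1) → L1-HIT  vc=[21, 13, 9]
12: 0x4c (blk 9, set 1) → VC-HIT  vc=[21, 13, 5]
13: 0x2d (blk 5, set 1) → VC-HIT  vc=[21, 13, 9]

SEQ = [MISS, MISS, L1-HIT, MISS, L1-HIT, L1-HIT, L1-HIT, L1-HIT, MISS, MISS, VC-HIT, L1-HIT, VC-HIT, VC-HIT]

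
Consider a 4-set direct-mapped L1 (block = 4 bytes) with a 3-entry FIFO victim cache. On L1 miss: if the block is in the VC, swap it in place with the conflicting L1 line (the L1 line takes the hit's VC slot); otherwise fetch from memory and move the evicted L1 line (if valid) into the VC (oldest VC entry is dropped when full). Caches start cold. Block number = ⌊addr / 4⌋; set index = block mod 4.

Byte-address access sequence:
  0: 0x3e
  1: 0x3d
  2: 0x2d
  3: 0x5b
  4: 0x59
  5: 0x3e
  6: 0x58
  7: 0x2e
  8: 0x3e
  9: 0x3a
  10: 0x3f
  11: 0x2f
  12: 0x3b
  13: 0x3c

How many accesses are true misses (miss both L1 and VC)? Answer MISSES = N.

MISSES = 4

0: 0x3e (blk 15, set 3) → MISS  vc=[]
1: 0x3d (blk 15, set 3) → L1-HIT  vc=[]
2: 0x2d (blk 11, set 3) → MISS  vc=[15]
3: 0x5b (blk 22, set 2) → MISS  vc=[15]
4: 0x59 (blk 22, set 2) → L1-HIT  vc=[15]
5: 0x3e (blk 15, set 3) → VC-HIT  vc=[11]
6: 0x58 (blk 22, set 2) → L1-HIT  vc=[11]
7: 0x2e (blk 11, set 3) → VC-HIT  vc=[15]
8: 0x3e (blk 15, set 3) → VC-HIT  vc=[11]
9: 0x3a (blk 14, set 2) → MISS  vc=[11, 22]
10: 0x3f (blk 15, set 3) → L1-HIT  vc=[11, 22]
11: 0x2f (blk 11, set 3) → VC-HIT  vc=[15, 22]
12: 0x3b (blk 14, set 2) → L1-HIT  vc=[15, 22]
13: 0x3c (blk 15, set 3) → VC-HIT  vc=[11, 22]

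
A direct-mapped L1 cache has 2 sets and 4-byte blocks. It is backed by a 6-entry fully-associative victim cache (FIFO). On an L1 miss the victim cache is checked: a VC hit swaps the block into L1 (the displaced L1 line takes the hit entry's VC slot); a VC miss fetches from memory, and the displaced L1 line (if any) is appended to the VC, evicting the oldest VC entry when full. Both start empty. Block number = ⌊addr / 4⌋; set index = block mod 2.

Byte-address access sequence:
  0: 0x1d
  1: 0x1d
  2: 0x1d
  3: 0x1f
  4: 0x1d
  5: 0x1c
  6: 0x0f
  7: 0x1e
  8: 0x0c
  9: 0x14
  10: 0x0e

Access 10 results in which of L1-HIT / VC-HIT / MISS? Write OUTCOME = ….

0: 0x1d (blk 7, set 1) → MISS  vc=[]
1: 0x1d (blk 7, set 1) → L1-HIT  vc=[]
2: 0x1d (blk 7, set 1) → L1-HIT  vc=[]
3: 0x1f (blk 7, set 1) → L1-HIT  vc=[]
4: 0x1d (blk 7, set 1) → L1-HIT  vc=[]
5: 0x1c (blk 7, set 1) → L1-HIT  vc=[]
6: 0xf (blk 3, set 1) → MISS  vc=[7]
7: 0x1e (blk 7, set 1) → VC-HIT  vc=[3]
8: 0xc (blk 3, set 1) → VC-HIT  vc=[7]
9: 0x14 (blk 5, set 1) → MISS  vc=[7, 3]
10: 0xe (blk 3, set 1) → VC-HIT  vc=[7, 5]

OUTCOME = VC-HIT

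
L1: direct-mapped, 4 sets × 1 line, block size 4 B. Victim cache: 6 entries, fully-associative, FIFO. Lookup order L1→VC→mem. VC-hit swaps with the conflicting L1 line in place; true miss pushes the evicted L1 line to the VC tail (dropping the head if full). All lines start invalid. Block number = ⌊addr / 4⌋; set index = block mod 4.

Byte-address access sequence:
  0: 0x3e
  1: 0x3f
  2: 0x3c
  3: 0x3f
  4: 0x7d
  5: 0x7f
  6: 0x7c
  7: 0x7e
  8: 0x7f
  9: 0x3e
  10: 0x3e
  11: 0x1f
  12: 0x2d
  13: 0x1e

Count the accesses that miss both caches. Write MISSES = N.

MISSES = 4

  [0] addr=0x3e blk=15 s=3: MISS | VC []
  [1] addr=0x3f blk=15 s=3: L1-HIT | VC []
  [2] addr=0x3c blk=15 s=3: L1-HIT | VC []
  [3] addr=0x3f blk=15 s=3: L1-HIT | VC []
  [4] addr=0x7d blk=31 s=3: MISS | VC [15]
  [5] addr=0x7f blk=31 s=3: L1-HIT | VC [15]
  [6] addr=0x7c blk=31 s=3: L1-HIT | VC [15]
  [7] addr=0x7e blk=31 s=3: L1-HIT | VC [15]
  [8] addr=0x7f blk=31 s=3: L1-HIT | VC [15]
  [9] addr=0x3e blk=15 s=3: VC-HIT | VC [31]
  [10] addr=0x3e blk=15 s=3: L1-HIT | VC [31]
  [11] addr=0x1f blk=7 s=3: MISS | VC [31, 15]
  [12] addr=0x2d blk=11 s=3: MISS | VC [31, 15, 7]
  [13] addr=0x1e blk=7 s=3: VC-HIT | VC [31, 15, 11]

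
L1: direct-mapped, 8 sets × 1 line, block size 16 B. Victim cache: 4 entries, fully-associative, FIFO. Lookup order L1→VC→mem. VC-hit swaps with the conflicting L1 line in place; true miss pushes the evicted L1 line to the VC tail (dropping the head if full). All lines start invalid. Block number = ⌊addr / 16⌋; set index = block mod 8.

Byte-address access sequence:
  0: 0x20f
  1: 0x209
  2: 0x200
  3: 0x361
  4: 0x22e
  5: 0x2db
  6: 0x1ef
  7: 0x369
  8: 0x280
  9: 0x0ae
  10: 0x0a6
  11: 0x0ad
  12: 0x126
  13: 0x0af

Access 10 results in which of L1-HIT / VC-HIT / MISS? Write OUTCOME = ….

OUTCOME = L1-HIT

0: 0x20f (blk 32, set 0) → MISS  vc=[]
1: 0x209 (blk 32, set 0) → L1-HIT  vc=[]
2: 0x200 (blk 32, set 0) → L1-HIT  vc=[]
3: 0x361 (blk 54, set 6) → MISS  vc=[]
4: 0x22e (blk 34, set 2) → MISS  vc=[]
5: 0x2db (blk 45, set 5) → MISS  vc=[]
6: 0x1ef (blk 30, set 6) → MISS  vc=[54]
7: 0x369 (blk 54, set 6) → VC-HIT  vc=[30]
8: 0x280 (blk 40, set 0) → MISS  vc=[30, 32]
9: 0xae (blk 10, set 2) → MISS  vc=[30, 32, 34]
10: 0xa6 (blk 10, set 2) → L1-HIT  vc=[30, 32, 34]
11: 0xad (blk 10, set 2) → L1-HIT  vc=[30, 32, 34]
12: 0x126 (blk 18, set 2) → MISS  vc=[30, 32, 34, 10]
13: 0xaf (blk 10, set 2) → VC-HIT  vc=[30, 32, 34, 18]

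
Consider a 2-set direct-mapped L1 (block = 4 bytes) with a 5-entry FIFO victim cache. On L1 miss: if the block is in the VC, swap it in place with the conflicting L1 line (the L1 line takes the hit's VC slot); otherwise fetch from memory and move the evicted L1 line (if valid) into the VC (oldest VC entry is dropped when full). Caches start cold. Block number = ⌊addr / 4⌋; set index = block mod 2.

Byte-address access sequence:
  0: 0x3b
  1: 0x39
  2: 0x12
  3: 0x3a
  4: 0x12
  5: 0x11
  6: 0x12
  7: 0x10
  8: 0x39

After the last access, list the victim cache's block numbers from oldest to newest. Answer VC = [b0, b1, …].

VC = [4]

  [0] addr=0x3b blk=14 s=0: MISS | VC []
  [1] addr=0x39 blk=14 s=0: L1-HIT | VC []
  [2] addr=0x12 blk=4 s=0: MISS | VC [14]
  [3] addr=0x3a blk=14 s=0: VC-HIT | VC [4]
  [4] addr=0x12 blk=4 s=0: VC-HIT | VC [14]
  [5] addr=0x11 blk=4 s=0: L1-HIT | VC [14]
  [6] addr=0x12 blk=4 s=0: L1-HIT | VC [14]
  [7] addr=0x10 blk=4 s=0: L1-HIT | VC [14]
  [8] addr=0x39 blk=14 s=0: VC-HIT | VC [4]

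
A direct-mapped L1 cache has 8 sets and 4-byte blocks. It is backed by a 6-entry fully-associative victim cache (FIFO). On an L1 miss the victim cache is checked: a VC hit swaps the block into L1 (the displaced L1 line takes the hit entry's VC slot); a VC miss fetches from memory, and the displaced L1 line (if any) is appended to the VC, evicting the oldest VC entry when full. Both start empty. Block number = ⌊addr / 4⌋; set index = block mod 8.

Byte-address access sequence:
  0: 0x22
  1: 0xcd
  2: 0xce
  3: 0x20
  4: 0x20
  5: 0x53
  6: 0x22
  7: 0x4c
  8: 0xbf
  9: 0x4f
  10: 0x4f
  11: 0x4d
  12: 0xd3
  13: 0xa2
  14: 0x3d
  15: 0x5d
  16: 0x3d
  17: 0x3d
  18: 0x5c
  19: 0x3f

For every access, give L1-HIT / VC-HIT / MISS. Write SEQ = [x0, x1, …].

  [0] addr=0x22 blk=8 s=0: MISS | VC []
  [1] addr=0xcd blk=51 s=3: MISS | VC []
  [2] addr=0xce blk=51 s=3: L1-HIT | VC []
  [3] addr=0x20 blk=8 s=0: L1-HIT | VC []
  [4] addr=0x20 blk=8 s=0: L1-HIT | VC []
  [5] addr=0x53 blk=20 s=4: MISS | VC []
  [6] addr=0x22 blk=8 s=0: L1-HIT | VC []
  [7] addr=0x4c blk=19 s=3: MISS | VC [51]
  [8] addr=0xbf blk=47 s=7: MISS | VC [51]
  [9] addr=0x4f blk=19 s=3: L1-HIT | VC [51]
  [10] addr=0x4f blk=19 s=3: L1-HIT | VC [51]
  [11] addr=0x4d blk=19 s=3: L1-HIT | VC [51]
  [12] addr=0xd3 blk=52 s=4: MISS | VC [51, 20]
  [13] addr=0xa2 blk=40 s=0: MISS | VC [51, 20, 8]
  [14] addr=0x3d blk=15 s=7: MISS | VC [51, 20, 8, 47]
  [15] addr=0x5d blk=23 s=7: MISS | VC [51, 20, 8, 47, 15]
  [16] addr=0x3d blk=15 s=7: VC-HIT | VC [51, 20, 8, 47, 23]
  [17] addr=0x3d blk=15 s=7: L1-HIT | VC [51, 20, 8, 47, 23]
  [18] addr=0x5c blk=23 s=7: VC-HIT | VC [51, 20, 8, 47, 15]
  [19] addr=0x3f blk=15 s=7: VC-HIT | VC [51, 20, 8, 47, 23]

SEQ = [MISS, MISS, L1-HIT, L1-HIT, L1-HIT, MISS, L1-HIT, MISS, MISS, L1-HIT, L1-HIT, L1-HIT, MISS, MISS, MISS, MISS, VC-HIT, L1-HIT, VC-HIT, VC-HIT]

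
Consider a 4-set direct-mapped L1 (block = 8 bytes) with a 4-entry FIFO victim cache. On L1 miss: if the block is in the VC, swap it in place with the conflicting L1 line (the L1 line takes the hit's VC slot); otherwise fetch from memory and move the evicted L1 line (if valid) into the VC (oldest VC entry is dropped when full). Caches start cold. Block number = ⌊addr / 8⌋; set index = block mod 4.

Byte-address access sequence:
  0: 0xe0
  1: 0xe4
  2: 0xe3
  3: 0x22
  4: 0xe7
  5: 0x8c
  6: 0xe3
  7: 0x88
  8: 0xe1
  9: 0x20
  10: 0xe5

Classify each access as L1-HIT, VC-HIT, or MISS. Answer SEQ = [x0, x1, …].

SEQ = [MISS, L1-HIT, L1-HIT, MISS, VC-HIT, MISS, L1-HIT, L1-HIT, L1-HIT, VC-HIT, VC-HIT]

0: 0xe0 (blk 28, set 0) → MISS  vc=[]
1: 0xe4 (blk 28, set 0) → L1-HIT  vc=[]
2: 0xe3 (blk 28, set 0) → L1-HIT  vc=[]
3: 0x22 (blk 4, set 0) → MISS  vc=[28]
4: 0xe7 (blk 28, set 0) → VC-HIT  vc=[4]
5: 0x8c (blk 17, set 1) → MISS  vc=[4]
6: 0xe3 (blk 28, set 0) → L1-HIT  vc=[4]
7: 0x88 (blk 17, set 1) → L1-HIT  vc=[4]
8: 0xe1 (blk 28, set 0) → L1-HIT  vc=[4]
9: 0x20 (blk 4, set 0) → VC-HIT  vc=[28]
10: 0xe5 (blk 28, set 0) → VC-HIT  vc=[4]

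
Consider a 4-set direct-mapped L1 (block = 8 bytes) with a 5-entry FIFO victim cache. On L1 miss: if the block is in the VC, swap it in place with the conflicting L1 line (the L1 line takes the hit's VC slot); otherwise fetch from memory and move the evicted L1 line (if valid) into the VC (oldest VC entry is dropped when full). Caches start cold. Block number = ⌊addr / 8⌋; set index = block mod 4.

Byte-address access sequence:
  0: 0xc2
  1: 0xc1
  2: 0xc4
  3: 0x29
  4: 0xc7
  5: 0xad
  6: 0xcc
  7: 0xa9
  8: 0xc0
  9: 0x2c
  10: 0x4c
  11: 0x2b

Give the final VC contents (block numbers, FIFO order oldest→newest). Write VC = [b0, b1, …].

VC = [21, 25, 9]

#0 0xc2→b24/s0 MISS; vc=[]
#1 0xc1→b24/s0 L1-HIT; vc=[]
#2 0xc4→b24/s0 L1-HIT; vc=[]
#3 0x29→b5/s1 MISS; vc=[]
#4 0xc7→b24/s0 L1-HIT; vc=[]
#5 0xad→b21/s1 MISS; vc=[5]
#6 0xcc→b25/s1 MISS; vc=[5,21]
#7 0xa9→b21/s1 VC-HIT; vc=[5,25]
#8 0xc0→b24/s0 L1-HIT; vc=[5,25]
#9 0x2c→b5/s1 VC-HIT; vc=[21,25]
#10 0x4c→b9/s1 MISS; vc=[21,25,5]
#11 0x2b→b5/s1 VC-HIT; vc=[21,25,9]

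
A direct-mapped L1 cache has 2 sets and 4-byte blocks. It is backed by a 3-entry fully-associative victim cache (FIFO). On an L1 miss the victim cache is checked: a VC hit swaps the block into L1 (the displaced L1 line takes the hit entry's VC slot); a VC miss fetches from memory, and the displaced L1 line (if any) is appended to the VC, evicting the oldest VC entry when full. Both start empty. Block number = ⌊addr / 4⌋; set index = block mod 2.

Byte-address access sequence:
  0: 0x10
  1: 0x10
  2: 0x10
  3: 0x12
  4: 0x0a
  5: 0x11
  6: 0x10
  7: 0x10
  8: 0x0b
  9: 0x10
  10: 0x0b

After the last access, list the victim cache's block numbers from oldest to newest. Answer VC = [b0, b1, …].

VC = [4]

  [0] addr=0x10 blk=4 s=0: MISS | VC []
  [1] addr=0x10 blk=4 s=0: L1-HIT | VC []
  [2] addr=0x10 blk=4 s=0: L1-HIT | VC []
  [3] addr=0x12 blk=4 s=0: L1-HIT | VC []
  [4] addr=0xa blk=2 s=0: MISS | VC [4]
  [5] addr=0x11 blk=4 s=0: VC-HIT | VC [2]
  [6] addr=0x10 blk=4 s=0: L1-HIT | VC [2]
  [7] addr=0x10 blk=4 s=0: L1-HIT | VC [2]
  [8] addr=0xb blk=2 s=0: VC-HIT | VC [4]
  [9] addr=0x10 blk=4 s=0: VC-HIT | VC [2]
  [10] addr=0xb blk=2 s=0: VC-HIT | VC [4]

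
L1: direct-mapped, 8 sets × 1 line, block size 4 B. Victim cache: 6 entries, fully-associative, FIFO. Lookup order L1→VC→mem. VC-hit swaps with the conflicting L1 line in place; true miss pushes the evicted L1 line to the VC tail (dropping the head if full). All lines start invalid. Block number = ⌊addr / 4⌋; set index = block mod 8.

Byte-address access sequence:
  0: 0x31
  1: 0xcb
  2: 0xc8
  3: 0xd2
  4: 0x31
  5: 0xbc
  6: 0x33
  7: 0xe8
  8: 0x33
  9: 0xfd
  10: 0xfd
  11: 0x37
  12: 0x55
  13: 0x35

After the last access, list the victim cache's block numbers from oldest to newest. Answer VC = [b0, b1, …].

VC = [52, 50, 47, 21]

#0 0x31→b12/s4 MISS; vc=[]
#1 0xcb→b50/s2 MISS; vc=[]
#2 0xc8→b50/s2 L1-HIT; vc=[]
#3 0xd2→b52/s4 MISS; vc=[12]
#4 0x31→b12/s4 VC-HIT; vc=[52]
#5 0xbc→b47/s7 MISS; vc=[52]
#6 0x33→b12/s4 L1-HIT; vc=[52]
#7 0xe8→b58/s2 MISS; vc=[52,50]
#8 0x33→b12/s4 L1-HIT; vc=[52,50]
#9 0xfd→b63/s7 MISS; vc=[52,50,47]
#10 0xfd→b63/s7 L1-HIT; vc=[52,50,47]
#11 0x37→b13/s5 MISS; vc=[52,50,47]
#12 0x55→b21/s5 MISS; vc=[52,50,47,13]
#13 0x35→b13/s5 VC-HIT; vc=[52,50,47,21]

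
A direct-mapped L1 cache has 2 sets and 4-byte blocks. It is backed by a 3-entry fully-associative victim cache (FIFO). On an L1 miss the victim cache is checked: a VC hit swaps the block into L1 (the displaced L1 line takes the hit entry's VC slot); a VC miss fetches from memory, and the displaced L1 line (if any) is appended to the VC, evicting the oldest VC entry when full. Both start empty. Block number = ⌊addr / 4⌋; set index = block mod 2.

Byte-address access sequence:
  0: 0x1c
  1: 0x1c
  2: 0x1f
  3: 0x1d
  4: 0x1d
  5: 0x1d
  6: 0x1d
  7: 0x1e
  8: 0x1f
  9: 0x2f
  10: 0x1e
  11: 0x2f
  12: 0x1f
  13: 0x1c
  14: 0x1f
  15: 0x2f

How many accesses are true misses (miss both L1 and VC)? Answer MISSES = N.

MISSES = 2

0: 0x1c (blk 7, set 1) → MISS  vc=[]
1: 0x1c (blk 7, set 1) → L1-HIT  vc=[]
2: 0x1f (blk 7, set 1) → L1-HIT  vc=[]
3: 0x1d (blk 7, set 1) → L1-HIT  vc=[]
4: 0x1d (blk 7, set 1) → L1-HIT  vc=[]
5: 0x1d (blk 7, set 1) → L1-HIT  vc=[]
6: 0x1d (blk 7, set 1) → L1-HIT  vc=[]
7: 0x1e (blk 7, set 1) → L1-HIT  vc=[]
8: 0x1f (blk 7, set 1) → L1-HIT  vc=[]
9: 0x2f (blk 11, set 1) → MISS  vc=[7]
10: 0x1e (blk 7, set 1) → VC-HIT  vc=[11]
11: 0x2f (blk 11, set 1) → VC-HIT  vc=[7]
12: 0x1f (blk 7, set 1) → VC-HIT  vc=[11]
13: 0x1c (blk 7, set 1) → L1-HIT  vc=[11]
14: 0x1f (blk 7, set 1) → L1-HIT  vc=[11]
15: 0x2f (blk 11, set 1) → VC-HIT  vc=[7]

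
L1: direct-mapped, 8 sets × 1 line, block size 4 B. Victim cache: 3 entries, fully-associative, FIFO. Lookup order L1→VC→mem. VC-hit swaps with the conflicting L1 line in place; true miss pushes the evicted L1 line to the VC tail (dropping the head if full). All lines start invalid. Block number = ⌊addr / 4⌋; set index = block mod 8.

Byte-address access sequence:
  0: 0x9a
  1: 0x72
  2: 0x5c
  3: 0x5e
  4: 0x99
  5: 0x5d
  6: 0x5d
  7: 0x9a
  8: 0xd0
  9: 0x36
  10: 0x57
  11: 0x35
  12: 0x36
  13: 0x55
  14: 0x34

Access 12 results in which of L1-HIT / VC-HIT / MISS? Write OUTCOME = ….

0: 0x9a (blk 38, set 6) → MISS  vc=[]
1: 0x72 (blk 28, set 4) → MISS  vc=[]
2: 0x5c (blk 23, set 7) → MISS  vc=[]
3: 0x5e (blk 23, set 7) → L1-HIT  vc=[]
4: 0x99 (blk 38, set 6) → L1-HIT  vc=[]
5: 0x5d (blk 23, set 7) → L1-HIT  vc=[]
6: 0x5d (blk 23, set 7) → L1-HIT  vc=[]
7: 0x9a (blk 38, set 6) → L1-HIT  vc=[]
8: 0xd0 (blk 52, set 4) → MISS  vc=[28]
9: 0x36 (blk 13, set 5) → MISS  vc=[28]
10: 0x57 (blk 21, set 5) → MISS  vc=[28, 13]
11: 0x35 (blk 13, set 5) → VC-HIT  vc=[28, 21]
12: 0x36 (blk 13, set 5) → L1-HIT  vc=[28, 21]
13: 0x55 (blk 21, set 5) → VC-HIT  vc=[28, 13]
14: 0x34 (blk 13, set 5) → VC-HIT  vc=[28, 21]

OUTCOME = L1-HIT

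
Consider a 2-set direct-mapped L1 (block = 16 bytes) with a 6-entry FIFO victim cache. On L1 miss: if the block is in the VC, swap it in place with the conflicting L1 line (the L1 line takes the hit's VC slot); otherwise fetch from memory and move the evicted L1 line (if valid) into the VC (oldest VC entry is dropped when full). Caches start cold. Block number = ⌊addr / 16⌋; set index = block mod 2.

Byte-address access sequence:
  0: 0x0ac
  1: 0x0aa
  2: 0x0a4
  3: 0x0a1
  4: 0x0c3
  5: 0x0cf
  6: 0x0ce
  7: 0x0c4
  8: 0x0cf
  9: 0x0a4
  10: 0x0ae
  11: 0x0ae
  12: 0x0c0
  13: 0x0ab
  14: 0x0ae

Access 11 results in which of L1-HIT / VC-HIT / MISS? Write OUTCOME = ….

OUTCOME = L1-HIT

  [0] addr=0xac blk=10 s=0: MISS | VC []
  [1] addr=0xaa blk=10 s=0: L1-HIT | VC []
  [2] addr=0xa4 blk=10 s=0: L1-HIT | VC []
  [3] addr=0xa1 blk=10 s=0: L1-HIT | VC []
  [4] addr=0xc3 blk=12 s=0: MISS | VC [10]
  [5] addr=0xcf blk=12 s=0: L1-HIT | VC [10]
  [6] addr=0xce blk=12 s=0: L1-HIT | VC [10]
  [7] addr=0xc4 blk=12 s=0: L1-HIT | VC [10]
  [8] addr=0xcf blk=12 s=0: L1-HIT | VC [10]
  [9] addr=0xa4 blk=10 s=0: VC-HIT | VC [12]
  [10] addr=0xae blk=10 s=0: L1-HIT | VC [12]
  [11] addr=0xae blk=10 s=0: L1-HIT | VC [12]
  [12] addr=0xc0 blk=12 s=0: VC-HIT | VC [10]
  [13] addr=0xab blk=10 s=0: VC-HIT | VC [12]
  [14] addr=0xae blk=10 s=0: L1-HIT | VC [12]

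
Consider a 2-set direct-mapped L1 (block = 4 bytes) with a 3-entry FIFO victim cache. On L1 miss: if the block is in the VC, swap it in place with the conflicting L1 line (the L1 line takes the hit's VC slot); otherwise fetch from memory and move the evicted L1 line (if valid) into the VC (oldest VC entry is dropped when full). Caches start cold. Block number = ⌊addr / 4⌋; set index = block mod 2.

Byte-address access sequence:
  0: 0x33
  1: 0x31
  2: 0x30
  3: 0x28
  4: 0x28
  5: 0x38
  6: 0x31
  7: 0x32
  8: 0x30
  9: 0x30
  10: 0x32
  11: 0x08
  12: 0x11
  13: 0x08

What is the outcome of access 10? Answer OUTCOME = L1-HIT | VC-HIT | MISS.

  [0] addr=0x33 blk=12 s=0: MISS | VC []
  [1] addr=0x31 blk=12 s=0: L1-HIT | VC []
  [2] addr=0x30 blk=12 s=0: L1-HIT | VC []
  [3] addr=0x28 blk=10 s=0: MISS | VC [12]
  [4] addr=0x28 blk=10 s=0: L1-HIT | VC [12]
  [5] addr=0x38 blk=14 s=0: MISS | VC [12, 10]
  [6] addr=0x31 blk=12 s=0: VC-HIT | VC [14, 10]
  [7] addr=0x32 blk=12 s=0: L1-HIT | VC [14, 10]
  [8] addr=0x30 blk=12 s=0: L1-HIT | VC [14, 10]
  [9] addr=0x30 blk=12 s=0: L1-HIT | VC [14, 10]
  [10] addr=0x32 blk=12 s=0: L1-HIT | VC [14, 10]
  [11] addr=0x8 blk=2 s=0: MISS | VC [14, 10, 12]
  [12] addr=0x11 blk=4 s=0: MISS | VC [10, 12, 2]
  [13] addr=0x8 blk=2 s=0: VC-HIT | VC [10, 12, 4]

OUTCOME = L1-HIT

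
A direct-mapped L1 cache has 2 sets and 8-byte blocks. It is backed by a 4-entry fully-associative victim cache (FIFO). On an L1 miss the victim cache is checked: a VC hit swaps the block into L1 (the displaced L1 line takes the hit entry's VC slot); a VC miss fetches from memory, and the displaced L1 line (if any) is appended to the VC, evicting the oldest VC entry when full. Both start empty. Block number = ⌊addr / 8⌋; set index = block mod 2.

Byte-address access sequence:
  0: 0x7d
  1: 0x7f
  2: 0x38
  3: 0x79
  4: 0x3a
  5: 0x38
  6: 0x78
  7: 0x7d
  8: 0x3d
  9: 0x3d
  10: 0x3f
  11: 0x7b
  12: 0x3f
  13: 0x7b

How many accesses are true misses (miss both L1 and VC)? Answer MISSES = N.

0: 0x7d (blk 15, set 1) → MISS  vc=[]
1: 0x7f (blk 15, set 1) → L1-HIT  vc=[]
2: 0x38 (blk 7, set 1) → MISS  vc=[15]
3: 0x79 (blk 15, set 1) → VC-HIT  vc=[7]
4: 0x3a (blk 7, set 1) → VC-HIT  vc=[15]
5: 0x38 (blk 7, set 1) → L1-HIT  vc=[15]
6: 0x78 (blk 15, set 1) → VC-HIT  vc=[7]
7: 0x7d (blk 15, set 1) → L1-HIT  vc=[7]
8: 0x3d (blk 7, set 1) → VC-HIT  vc=[15]
9: 0x3d (blk 7, set 1) → L1-HIT  vc=[15]
10: 0x3f (blk 7, set 1) → L1-HIT  vc=[15]
11: 0x7b (blk 15, set 1) → VC-HIT  vc=[7]
12: 0x3f (blk 7, set 1) → VC-HIT  vc=[15]
13: 0x7b (blk 15, set 1) → VC-HIT  vc=[7]

MISSES = 2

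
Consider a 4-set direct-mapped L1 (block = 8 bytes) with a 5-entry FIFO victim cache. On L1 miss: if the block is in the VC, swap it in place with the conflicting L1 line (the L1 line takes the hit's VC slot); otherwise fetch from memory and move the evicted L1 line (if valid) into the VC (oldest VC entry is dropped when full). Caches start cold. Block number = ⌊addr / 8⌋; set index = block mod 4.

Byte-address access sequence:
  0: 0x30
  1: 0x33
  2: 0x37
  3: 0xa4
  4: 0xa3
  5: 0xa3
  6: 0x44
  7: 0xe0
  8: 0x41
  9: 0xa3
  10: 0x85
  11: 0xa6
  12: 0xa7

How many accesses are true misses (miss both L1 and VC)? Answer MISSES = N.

0: 0x30 (blk 6, set 2) → MISS  vc=[]
1: 0x33 (blk 6, set 2) → L1-HIT  vc=[]
2: 0x37 (blk 6, set 2) → L1-HIT  vc=[]
3: 0xa4 (blk 20, set 0) → MISS  vc=[]
4: 0xa3 (blk 20, set 0) → L1-HIT  vc=[]
5: 0xa3 (blk 20, set 0) → L1-HIT  vc=[]
6: 0x44 (blk 8, set 0) → MISS  vc=[20]
7: 0xe0 (blk 28, set 0) → MISS  vc=[20, 8]
8: 0x41 (blk 8, set 0) → VC-HIT  vc=[20, 28]
9: 0xa3 (blk 20, set 0) → VC-HIT  vc=[8, 28]
10: 0x85 (blk 16, set 0) → MISS  vc=[8, 28, 20]
11: 0xa6 (blk 20, set 0) → VC-HIT  vc=[8, 28, 16]
12: 0xa7 (blk 20, set 0) → L1-HIT  vc=[8, 28, 16]

MISSES = 5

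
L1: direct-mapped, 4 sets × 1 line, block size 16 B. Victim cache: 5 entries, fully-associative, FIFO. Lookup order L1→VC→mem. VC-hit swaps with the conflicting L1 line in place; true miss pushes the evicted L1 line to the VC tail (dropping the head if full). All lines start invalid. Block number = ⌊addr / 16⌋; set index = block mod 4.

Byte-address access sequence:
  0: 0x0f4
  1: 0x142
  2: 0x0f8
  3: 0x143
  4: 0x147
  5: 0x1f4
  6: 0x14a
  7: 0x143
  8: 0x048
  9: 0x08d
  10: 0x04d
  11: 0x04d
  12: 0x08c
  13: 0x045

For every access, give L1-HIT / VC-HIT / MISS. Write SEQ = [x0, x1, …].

0: 0xf4 (blk 15, set 3) → MISS  vc=[]
1: 0x142 (blk 20, set 0) → MISS  vc=[]
2: 0xf8 (blk 15, set 3) → L1-HIT  vc=[]
3: 0x143 (blk 20, set 0) → L1-HIT  vc=[]
4: 0x147 (blk 20, set 0) → L1-HIT  vc=[]
5: 0x1f4 (blk 31, set 3) → MISS  vc=[15]
6: 0x14a (blk 20, set 0) → L1-HIT  vc=[15]
7: 0x143 (blk 20, set 0) → L1-HIT  vc=[15]
8: 0x48 (blk 4, set 0) → MISS  vc=[15, 20]
9: 0x8d (blk 8, set 0) → MISS  vc=[15, 20, 4]
10: 0x4d (blk 4, set 0) → VC-HIT  vc=[15, 20, 8]
11: 0x4d (blk 4, set 0) → L1-HIT  vc=[15, 20, 8]
12: 0x8c (blk 8, set 0) → VC-HIT  vc=[15, 20, 4]
13: 0x45 (blk 4, set 0) → VC-HIT  vc=[15, 20, 8]

SEQ = [MISS, MISS, L1-HIT, L1-HIT, L1-HIT, MISS, L1-HIT, L1-HIT, MISS, MISS, VC-HIT, L1-HIT, VC-HIT, VC-HIT]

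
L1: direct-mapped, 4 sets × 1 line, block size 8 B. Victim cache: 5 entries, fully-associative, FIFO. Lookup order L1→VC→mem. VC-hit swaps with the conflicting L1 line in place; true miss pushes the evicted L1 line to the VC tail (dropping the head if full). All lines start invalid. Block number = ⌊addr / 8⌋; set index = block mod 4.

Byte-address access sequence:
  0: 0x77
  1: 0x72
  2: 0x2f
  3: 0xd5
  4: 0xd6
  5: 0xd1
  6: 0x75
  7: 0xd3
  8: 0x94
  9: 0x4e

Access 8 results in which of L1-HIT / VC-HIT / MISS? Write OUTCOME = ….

OUTCOME = MISS

  [0] addr=0x77 blk=14 s=2: MISS | VC []
  [1] addr=0x72 blk=14 s=2: L1-HIT | VC []
  [2] addr=0x2f blk=5 s=1: MISS | VC []
  [3] addr=0xd5 blk=26 s=2: MISS | VC [14]
  [4] addr=0xd6 blk=26 s=2: L1-HIT | VC [14]
  [5] addr=0xd1 blk=26 s=2: L1-HIT | VC [14]
  [6] addr=0x75 blk=14 s=2: VC-HIT | VC [26]
  [7] addr=0xd3 blk=26 s=2: VC-HIT | VC [14]
  [8] addr=0x94 blk=18 s=2: MISS | VC [14, 26]
  [9] addr=0x4e blk=9 s=1: MISS | VC [14, 26, 5]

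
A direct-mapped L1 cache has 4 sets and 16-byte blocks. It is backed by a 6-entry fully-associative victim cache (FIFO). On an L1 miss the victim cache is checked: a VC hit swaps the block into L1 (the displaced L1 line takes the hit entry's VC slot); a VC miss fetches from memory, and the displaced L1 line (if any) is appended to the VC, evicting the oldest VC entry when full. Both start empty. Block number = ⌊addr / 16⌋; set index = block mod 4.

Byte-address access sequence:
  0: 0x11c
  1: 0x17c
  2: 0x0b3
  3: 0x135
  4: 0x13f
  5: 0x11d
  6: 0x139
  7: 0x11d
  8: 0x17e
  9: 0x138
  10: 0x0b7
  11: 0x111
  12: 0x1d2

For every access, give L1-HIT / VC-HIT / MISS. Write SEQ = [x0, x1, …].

0: 0x11c (blk 17, set 1) → MISS  vc=[]
1: 0x17c (blk 23, set 3) → MISS  vc=[]
2: 0xb3 (blk 11, set 3) → MISS  vc=[23]
3: 0x135 (blk 19, set 3) → MISS  vc=[23, 11]
4: 0x13f (blk 19, set 3) → L1-HIT  vc=[23, 11]
5: 0x11d (blk 17, set 1) → L1-HIT  vc=[23, 11]
6: 0x139 (blk 19, set 3) → L1-HIT  vc=[23, 11]
7: 0x11d (blk 17, set 1) → L1-HIT  vc=[23, 11]
8: 0x17e (blk 23, set 3) → VC-HIT  vc=[19, 11]
9: 0x138 (blk 19, set 3) → VC-HIT  vc=[23, 11]
10: 0xb7 (blk 11, set 3) → VC-HIT  vc=[23, 19]
11: 0x111 (blk 17, set 1) → L1-HIT  vc=[23, 19]
12: 0x1d2 (blk 29, set 1) → MISS  vc=[23, 19, 17]

SEQ = [MISS, MISS, MISS, MISS, L1-HIT, L1-HIT, L1-HIT, L1-HIT, VC-HIT, VC-HIT, VC-HIT, L1-HIT, MISS]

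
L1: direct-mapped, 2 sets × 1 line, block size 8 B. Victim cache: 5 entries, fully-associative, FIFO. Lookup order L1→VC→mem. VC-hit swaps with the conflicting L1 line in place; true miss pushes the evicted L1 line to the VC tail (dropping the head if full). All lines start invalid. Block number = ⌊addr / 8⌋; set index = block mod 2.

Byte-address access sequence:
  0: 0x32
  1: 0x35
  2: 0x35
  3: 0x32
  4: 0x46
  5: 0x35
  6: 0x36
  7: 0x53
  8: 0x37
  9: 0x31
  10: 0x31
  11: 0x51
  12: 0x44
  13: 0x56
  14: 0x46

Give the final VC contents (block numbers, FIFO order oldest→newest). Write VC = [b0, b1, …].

0: 0x32 (blk 6, set 0) → MISS  vc=[]
1: 0x35 (blk 6, set 0) → L1-HIT  vc=[]
2: 0x35 (blk 6, set 0) → L1-HIT  vc=[]
3: 0x32 (blk 6, set 0) → L1-HIT  vc=[]
4: 0x46 (blk 8, set 0) → MISS  vc=[6]
5: 0x35 (blk 6, set 0) → VC-HIT  vc=[8]
6: 0x36 (blk 6, set 0) → L1-HIT  vc=[8]
7: 0x53 (blk 10, set 0) → MISS  vc=[8, 6]
8: 0x37 (blk 6, set 0) → VC-HIT  vc=[8, 10]
9: 0x31 (blk 6, set 0) → L1-HIT  vc=[8, 10]
10: 0x31 (blk 6, set 0) → L1-HIT  vc=[8, 10]
11: 0x51 (blk 10, set 0) → VC-HIT  vc=[8, 6]
12: 0x44 (blk 8, set 0) → VC-HIT  vc=[10, 6]
13: 0x56 (blk 10, set 0) → VC-HIT  vc=[8, 6]
14: 0x46 (blk 8, set 0) → VC-HIT  vc=[10, 6]

VC = [10, 6]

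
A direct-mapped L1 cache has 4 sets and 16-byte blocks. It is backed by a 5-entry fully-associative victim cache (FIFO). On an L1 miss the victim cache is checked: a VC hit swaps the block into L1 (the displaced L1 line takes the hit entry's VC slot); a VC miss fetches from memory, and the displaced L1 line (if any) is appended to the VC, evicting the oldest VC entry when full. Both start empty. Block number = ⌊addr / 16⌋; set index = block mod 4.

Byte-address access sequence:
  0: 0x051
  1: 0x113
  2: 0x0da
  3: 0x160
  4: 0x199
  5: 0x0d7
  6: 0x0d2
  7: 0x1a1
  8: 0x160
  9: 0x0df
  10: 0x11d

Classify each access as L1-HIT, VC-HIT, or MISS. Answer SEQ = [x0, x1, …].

SEQ = [MISS, MISS, MISS, MISS, MISS, VC-HIT, L1-HIT, MISS, VC-HIT, L1-HIT, VC-HIT]

0: 0x51 (blk 5, set 1) → MISS  vc=[]
1: 0x113 (blk 17, set 1) → MISS  vc=[5]
2: 0xda (blk 13, set 1) → MISS  vc=[5, 17]
3: 0x160 (blk 22, set 2) → MISS  vc=[5, 17]
4: 0x199 (blk 25, set 1) → MISS  vc=[5, 17, 13]
5: 0xd7 (blk 13, set 1) → VC-HIT  vc=[5, 17, 25]
6: 0xd2 (blk 13, set 1) → L1-HIT  vc=[5, 17, 25]
7: 0x1a1 (blk 26, set 2) → MISS  vc=[5, 17, 25, 22]
8: 0x160 (blk 22, set 2) → VC-HIT  vc=[5, 17, 25, 26]
9: 0xdf (blk 13, set 1) → L1-HIT  vc=[5, 17, 25, 26]
10: 0x11d (blk 17, set 1) → VC-HIT  vc=[5, 13, 25, 26]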